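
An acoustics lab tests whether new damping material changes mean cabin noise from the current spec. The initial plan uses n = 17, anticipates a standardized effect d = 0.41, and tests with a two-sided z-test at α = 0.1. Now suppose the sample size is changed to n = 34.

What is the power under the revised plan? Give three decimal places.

With n = 34: δ = d·√n = 0.41 × √34 = 2.3907. Critical value z_{0.05} = 1.645.
Revised power = Φ(δ − 1.645) + Φ(−δ − 1.645) = Φ(0.746) + Φ(-4.036) = 0.7721 + 0.0000 = 0.7721.

Power ≈ 0.772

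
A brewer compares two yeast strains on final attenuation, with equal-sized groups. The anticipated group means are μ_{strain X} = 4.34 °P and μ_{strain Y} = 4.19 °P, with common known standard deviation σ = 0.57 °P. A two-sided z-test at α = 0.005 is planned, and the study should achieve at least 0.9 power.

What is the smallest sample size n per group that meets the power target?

n = 483 per group

Standardized effect: d = |μ_{strain X} − μ_{strain Y}| / σ = |4.34 − 4.19| / 0.57 = 0.2632
Set Φ(δ − 2.807) = 0.9; then δ − 2.807 = Φ⁻¹(0.9) = 1.282, giving δ = 4.089.
(The Φ(−δ − z_{α/2}) term is vanishingly small for δ > 0 and is dropped in the standard sample-size formula.)
δ = d·√(n/2) ⇒ n = 2(δ/d)² = 2 × (4.089 / 0.2632)² = 482.77.
Round up to the next whole unit.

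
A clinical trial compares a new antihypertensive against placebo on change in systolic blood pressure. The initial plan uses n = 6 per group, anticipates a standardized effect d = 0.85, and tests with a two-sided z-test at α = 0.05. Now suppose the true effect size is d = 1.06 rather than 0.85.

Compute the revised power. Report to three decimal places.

Power ≈ 0.451

With d = 1.06: δ = d·√(n/2) = 1.06 × √(6/2) = 1.8360. Critical value z_{0.025} = 1.960.
Revised power = Φ(δ − 1.960) + Φ(−δ − 1.960) = Φ(-0.124) + Φ(-3.796) = 0.4507 + 0.0001 = 0.4507.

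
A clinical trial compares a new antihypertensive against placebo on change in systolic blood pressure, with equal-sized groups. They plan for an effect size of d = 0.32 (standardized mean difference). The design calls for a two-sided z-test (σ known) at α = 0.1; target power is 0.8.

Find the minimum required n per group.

n = 121 per group

For power 0.8 need Φ(δ − z_{0.05}) = 0.8, so δ = z_{0.05} + z_{0.20} = 1.645 + 0.842 = 2.486.
(For δ > 0 the lower-tail rejection region contributes negligibly to power, so the one-term inversion is standard.)
δ = d·√(n/2) ⇒ n = 2(δ/d)² = 2 × (2.486 / 0.32)² = 120.75.
Rounding up, n = 121 per group.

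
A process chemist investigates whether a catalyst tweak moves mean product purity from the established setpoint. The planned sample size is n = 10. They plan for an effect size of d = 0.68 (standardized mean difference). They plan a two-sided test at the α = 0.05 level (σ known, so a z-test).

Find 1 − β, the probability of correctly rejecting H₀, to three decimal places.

Noncentrality parameter: δ = d·√n = 0.68 × √10 = 2.1503
Two-sided α = 0.05 → critical value z_{0.025} = 1.960.
Power = Φ(δ − 1.960) + Φ(−δ − 1.960) = Φ(0.190) + Φ(-4.110) = 0.5755 + 0.0000 = 0.5755.

Power ≈ 0.576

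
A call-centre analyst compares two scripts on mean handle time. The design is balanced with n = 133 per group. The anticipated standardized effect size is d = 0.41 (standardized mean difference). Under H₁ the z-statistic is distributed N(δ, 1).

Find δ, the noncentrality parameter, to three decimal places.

The noncentrality parameter scales effect size by the design's sample-size factor: δ = d·√(n/2) = 0.41 × √(133/2) = 3.3434

δ ≈ 3.343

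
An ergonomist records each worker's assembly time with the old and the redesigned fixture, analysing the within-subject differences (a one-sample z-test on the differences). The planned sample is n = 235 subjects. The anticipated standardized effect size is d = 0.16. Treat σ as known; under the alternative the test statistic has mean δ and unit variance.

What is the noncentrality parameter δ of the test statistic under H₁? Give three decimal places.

The noncentrality parameter scales effect size by the design's sample-size factor: δ = d·√n = 0.16 × √235 = 2.4528

δ ≈ 2.453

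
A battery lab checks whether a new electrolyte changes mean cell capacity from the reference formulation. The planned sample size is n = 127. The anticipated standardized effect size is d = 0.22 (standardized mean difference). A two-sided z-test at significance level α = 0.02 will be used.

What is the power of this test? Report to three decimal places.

Noncentrality parameter: δ = d·√n = 0.22 × √127 = 2.4793
Critical value for a two-sided test at α = 0.02: z_{α/2} = 2.326.
Power = Φ(δ − 2.326) + Φ(−δ − 2.326) = Φ(0.153) + Φ(-4.806) = 0.5608 + 0.0000 = 0.5608.

Power ≈ 0.561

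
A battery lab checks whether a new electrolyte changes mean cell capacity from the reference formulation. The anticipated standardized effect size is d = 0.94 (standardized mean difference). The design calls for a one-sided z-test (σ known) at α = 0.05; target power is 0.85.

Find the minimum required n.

n = 9

Set Φ(δ − 1.645) = 0.85; then δ − 1.645 = Φ⁻¹(0.85) = 1.036, giving δ = 2.681.
δ = d·√n ⇒ n = (δ/d)² = (2.681 / 0.94)² = 8.14.
Rounding up, n = 9.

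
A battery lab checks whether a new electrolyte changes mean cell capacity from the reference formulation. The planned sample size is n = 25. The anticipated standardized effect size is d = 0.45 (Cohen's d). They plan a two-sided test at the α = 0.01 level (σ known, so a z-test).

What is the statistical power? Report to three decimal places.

Power ≈ 0.372

Noncentrality parameter: λ = d·√n = 0.45 × √25 = 2.2500
Two-sided α = 0.01 → critical value z_{0.005} = 2.576.
Power = Φ(λ − 2.576) + Φ(−λ − 2.576) = Φ(-0.326) + Φ(-4.826) = 0.3723 + 0.0000 = 0.3723.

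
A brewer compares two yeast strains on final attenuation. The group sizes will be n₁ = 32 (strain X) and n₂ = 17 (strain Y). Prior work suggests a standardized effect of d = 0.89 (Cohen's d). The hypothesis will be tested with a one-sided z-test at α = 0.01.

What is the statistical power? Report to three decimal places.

Power ≈ 0.739

Noncentrality parameter: δ = d / √(1/n₁ + 1/n₂) = 0.89 / √(1/32 + 1/17) = 2.9655
Critical value for a one-sided test at α = 0.01: z_α = 2.326.
Power = P(Z > 2.326 − δ) = Φ(0.639) = 0.7386.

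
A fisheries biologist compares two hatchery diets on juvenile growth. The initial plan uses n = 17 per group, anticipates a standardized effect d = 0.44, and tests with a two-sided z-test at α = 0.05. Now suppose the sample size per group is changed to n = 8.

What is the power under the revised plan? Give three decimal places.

With n = 8 per group: δ = d·√(n/2) = 0.44 × √(8/2) = 0.8800. Critical value z_{0.025} = 1.960.
Revised power = Φ(δ − 1.960) + Φ(−δ − 1.960) = Φ(-1.080) + Φ(-2.840) = 0.1401 + 0.0023 = 0.1423.

Power ≈ 0.142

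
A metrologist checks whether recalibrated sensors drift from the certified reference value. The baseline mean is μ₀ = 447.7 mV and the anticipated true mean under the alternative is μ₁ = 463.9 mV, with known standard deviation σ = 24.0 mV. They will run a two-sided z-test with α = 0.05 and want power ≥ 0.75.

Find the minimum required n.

n = 16

Standardized effect: d = |μ₁ − μ₀| / σ = |463.9 − 447.7| / 24.0 = 0.6750
For power 0.75 need Φ(δ − z_{0.025}) = 0.75, so δ = z_{0.025} + z_{0.25} = 1.960 + 0.674 = 2.634.
(Ignoring the negligible lower-tail rejection probability gives the usual closed-form inversion.)
δ = d·√n ⇒ n = (δ/d)² = (2.634 / 0.6750)² = 15.23.
Rounding up, n = 16.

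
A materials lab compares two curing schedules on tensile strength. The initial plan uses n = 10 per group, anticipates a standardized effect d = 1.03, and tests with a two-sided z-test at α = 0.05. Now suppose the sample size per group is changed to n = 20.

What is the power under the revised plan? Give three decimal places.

With n = 20 per group: δ = d·√(n/2) = 1.03 × √(20/2) = 3.2571. Critical value z_{0.025} = 1.960.
Revised power = Φ(δ − 1.960) + Φ(−δ − 1.960) = Φ(1.297) + Φ(-5.217) = 0.9027 + 0.0000 = 0.9027.

Power ≈ 0.903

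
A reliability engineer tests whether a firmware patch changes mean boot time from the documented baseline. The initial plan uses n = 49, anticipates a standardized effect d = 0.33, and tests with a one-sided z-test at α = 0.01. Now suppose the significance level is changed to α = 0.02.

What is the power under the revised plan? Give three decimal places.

Power ≈ 0.601

δ = d·√n = 0.33 × √49 = 2.3100 (unchanged). New critical value: z_{0.02} = 2.054.
Revised power = P(Z > 2.054 − δ) = Φ(0.256) = 0.6011.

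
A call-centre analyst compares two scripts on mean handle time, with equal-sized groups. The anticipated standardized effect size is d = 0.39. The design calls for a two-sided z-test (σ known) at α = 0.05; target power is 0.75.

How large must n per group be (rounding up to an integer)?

n = 92 per group

For power 0.75 need Φ(δ − z_{0.025}) = 0.75, so δ = z_{0.025} + z_{0.25} = 1.960 + 0.674 = 2.634.
(The Φ(−δ − z_{α/2}) term is vanishingly small for δ > 0 and is dropped in the standard sample-size formula.)
δ = d·√(n/2) ⇒ n = 2(δ/d)² = 2 × (2.634 / 0.39)² = 91.26.
Rounding up, n = 92 per group.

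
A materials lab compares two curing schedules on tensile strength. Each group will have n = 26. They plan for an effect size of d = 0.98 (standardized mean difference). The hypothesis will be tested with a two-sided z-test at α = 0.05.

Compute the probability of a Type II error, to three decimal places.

Noncentrality parameter: δ = d·√(n/2) = 0.98 × √(26/2) = 3.5334
Critical value for a two-sided test at α = 0.05: z_{α/2} = 1.960.
Power = Φ(δ − 1.960) + Φ(−δ − 1.960) = Φ(1.573) + Φ(-5.493) = 0.9422 + 0.0000 = 0.9422.
Type II error: β = 1 − power = 1 − 0.9422 = 0.0578.

β ≈ 0.058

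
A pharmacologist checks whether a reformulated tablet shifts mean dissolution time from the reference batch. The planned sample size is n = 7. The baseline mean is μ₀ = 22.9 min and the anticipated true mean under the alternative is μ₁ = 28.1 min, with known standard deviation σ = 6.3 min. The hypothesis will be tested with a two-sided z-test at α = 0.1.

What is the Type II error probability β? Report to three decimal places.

Standardized effect: d = |μ₁ − μ₀| / σ = |28.1 − 22.9| / 6.3 = 0.8254
Noncentrality parameter: δ = d·√n = 0.8254 × √7 = 2.1838
Two-sided α = 0.1 → critical value z_{0.05} = 1.645.
Power = Φ(δ − 1.645) + Φ(−δ − 1.645) = Φ(0.539) + Φ(-3.829) = 0.7050 + 0.0001 = 0.7051.
Type II error: β = 1 − power = 1 − 0.7051 = 0.2949.

β ≈ 0.295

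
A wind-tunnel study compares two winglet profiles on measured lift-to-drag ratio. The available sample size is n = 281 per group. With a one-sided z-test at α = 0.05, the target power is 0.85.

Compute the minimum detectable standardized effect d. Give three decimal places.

Need Φ(δ − 1.645) = 0.85, so δ = 1.645 + 1.036 = 2.681.
δ = d·√(n/2) ⇒ d = δ/√(n/2) = 2.681/√(281/2) = 0.2262.

d ≈ 0.226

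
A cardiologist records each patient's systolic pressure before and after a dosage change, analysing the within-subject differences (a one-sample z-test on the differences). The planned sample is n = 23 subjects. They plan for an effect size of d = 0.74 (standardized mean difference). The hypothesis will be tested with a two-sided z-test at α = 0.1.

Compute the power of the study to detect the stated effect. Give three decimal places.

Noncentrality parameter: δ = d·√n = 0.74 × √23 = 3.5489
Critical value for a two-sided test at α = 0.1: z_{α/2} = 1.645.
Power = Φ(δ − 1.645) + Φ(−δ − 1.645) = Φ(1.904) + Φ(-5.194) = 0.9715 + 0.0000 = 0.9715.

Power ≈ 0.972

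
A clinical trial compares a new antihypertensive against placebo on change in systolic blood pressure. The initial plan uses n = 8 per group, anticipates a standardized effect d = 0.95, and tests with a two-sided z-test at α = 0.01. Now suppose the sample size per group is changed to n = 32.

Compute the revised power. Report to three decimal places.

Power ≈ 0.890

With n = 32 per group: δ = d·√(n/2) = 0.95 × √(32/2) = 3.8000. Critical value z_{0.005} = 2.576.
Revised power = Φ(δ − 2.576) + Φ(−δ − 2.576) = Φ(1.224) + Φ(-6.376) = 0.8896 + 0.0000 = 0.8896.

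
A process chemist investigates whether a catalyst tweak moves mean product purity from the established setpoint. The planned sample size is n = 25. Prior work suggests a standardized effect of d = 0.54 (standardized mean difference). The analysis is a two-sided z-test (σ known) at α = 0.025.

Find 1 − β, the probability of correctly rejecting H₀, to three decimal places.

Noncentrality parameter: δ = d·√n = 0.54 × √25 = 2.7000
Two-sided α = 0.025 → critical value z_{0.0125} = 2.241.
Power = Φ(δ − 2.241) + Φ(−δ − 2.241) = Φ(0.459) + Φ(-4.941) = 0.6767 + 0.0000 = 0.6767.

Power ≈ 0.677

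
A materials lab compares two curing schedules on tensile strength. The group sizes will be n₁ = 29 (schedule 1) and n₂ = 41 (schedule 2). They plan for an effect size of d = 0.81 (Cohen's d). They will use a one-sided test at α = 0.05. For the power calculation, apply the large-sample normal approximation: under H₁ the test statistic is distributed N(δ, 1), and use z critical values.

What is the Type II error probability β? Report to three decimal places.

Noncentrality parameter: δ = d / √(1/n₁ + 1/n₂) = 0.81 / √(1/29 + 1/41) = 3.3383
Critical value for a one-sided test at α = 0.05: z_α = 1.645.
Power = Φ(δ − 1.645) = Φ(1.693) = 0.9548.
Type II error: β = 1 − power = 1 − 0.9548 = 0.0452.

β ≈ 0.045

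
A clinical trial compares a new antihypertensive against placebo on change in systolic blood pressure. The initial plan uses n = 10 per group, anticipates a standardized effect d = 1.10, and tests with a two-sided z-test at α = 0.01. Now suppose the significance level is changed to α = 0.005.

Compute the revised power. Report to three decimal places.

Power ≈ 0.364

δ = d·√(n/2) = 1.10 × √(10/2) = 2.4597 (unchanged). New critical value: z_{0.0025} = 2.807.
Revised power = Φ(δ − 2.807) + Φ(−δ − 2.807) = Φ(-0.347) + Φ(-5.267) = 0.3642 + 0.0000 = 0.3642.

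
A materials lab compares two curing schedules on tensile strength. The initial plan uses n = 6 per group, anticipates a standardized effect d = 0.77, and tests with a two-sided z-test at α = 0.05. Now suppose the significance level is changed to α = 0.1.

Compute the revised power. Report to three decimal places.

δ = d·√(n/2) = 0.77 × √(6/2) = 1.3337 (unchanged). New critical value: z_{0.05} = 1.645.
Revised power = Φ(δ − 1.645) + Φ(−δ − 1.645) = Φ(-0.311) + Φ(-2.979) = 0.3778 + 0.0014 = 0.3793.

Power ≈ 0.379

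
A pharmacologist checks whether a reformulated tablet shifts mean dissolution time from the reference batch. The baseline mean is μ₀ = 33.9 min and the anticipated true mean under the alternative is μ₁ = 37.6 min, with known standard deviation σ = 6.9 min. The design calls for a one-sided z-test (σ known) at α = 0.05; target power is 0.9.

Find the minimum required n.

Standardized effect: d = |μ₁ − μ₀| / σ = |37.6 − 33.9| / 6.9 = 0.5362
Set Φ(δ − 1.645) = 0.9; then δ − 1.645 = Φ⁻¹(0.9) = 1.282, giving δ = 2.926.
δ = d·√n ⇒ n = (δ/d)² = (2.926 / 0.5362)² = 29.78.
Rounding up, n = 30.

n = 30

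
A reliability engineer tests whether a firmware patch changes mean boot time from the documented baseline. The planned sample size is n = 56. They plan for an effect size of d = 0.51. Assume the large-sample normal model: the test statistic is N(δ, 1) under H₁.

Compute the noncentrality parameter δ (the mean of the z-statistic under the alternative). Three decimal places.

δ = d·√n = 0.51 × √56 = 3.8165

δ ≈ 3.816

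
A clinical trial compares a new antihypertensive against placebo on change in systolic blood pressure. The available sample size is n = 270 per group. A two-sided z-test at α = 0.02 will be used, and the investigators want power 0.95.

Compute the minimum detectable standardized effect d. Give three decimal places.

d ≈ 0.342

Required noncentrality: δ = z_{0.01} + z_{0.05} = 2.326 + 1.645 = 3.971.
(Lower-tail contribution to power is negligible for δ > 0.)
δ = d·√(n/2) ⇒ d = δ/√(n/2) = 3.971/√(270/2) = 0.3418.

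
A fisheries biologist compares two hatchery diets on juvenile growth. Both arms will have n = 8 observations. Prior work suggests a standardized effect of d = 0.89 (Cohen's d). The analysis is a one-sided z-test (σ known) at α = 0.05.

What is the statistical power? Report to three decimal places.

Power ≈ 0.554

Noncentrality parameter: δ = d·√(n/2) = 0.89 × √(8/2) = 1.7800
Critical value for a one-sided test at α = 0.05: z_α = 1.645.
Power = Φ(δ − 1.645) = Φ(0.135) = 0.5538.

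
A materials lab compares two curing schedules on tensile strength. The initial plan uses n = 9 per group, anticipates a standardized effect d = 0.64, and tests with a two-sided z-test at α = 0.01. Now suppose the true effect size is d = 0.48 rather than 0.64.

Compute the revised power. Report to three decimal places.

With d = 0.48: δ = d·√(n/2) = 0.48 × √(9/2) = 1.0182. Critical value z_{0.005} = 2.576.
Revised power = Φ(δ − 2.576) + Φ(−δ − 2.576) = Φ(-1.558) + Φ(-3.594) = 0.0597 + 0.0002 = 0.0598.

Power ≈ 0.060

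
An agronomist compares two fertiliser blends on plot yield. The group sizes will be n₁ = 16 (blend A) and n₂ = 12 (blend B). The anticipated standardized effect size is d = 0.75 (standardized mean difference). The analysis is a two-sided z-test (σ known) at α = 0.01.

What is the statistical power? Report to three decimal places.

Noncentrality parameter: δ = d / √(1/n₁ + 1/n₂) = 0.75 / √(1/16 + 1/12) = 1.9640
Critical value for a two-sided test at α = 0.01: z_{α/2} = 2.576.
Power = Φ(δ − 2.576) + Φ(−δ − 2.576) = Φ(-0.612) + Φ(-4.540) = 0.2703 + 0.0000 = 0.2703.

Power ≈ 0.270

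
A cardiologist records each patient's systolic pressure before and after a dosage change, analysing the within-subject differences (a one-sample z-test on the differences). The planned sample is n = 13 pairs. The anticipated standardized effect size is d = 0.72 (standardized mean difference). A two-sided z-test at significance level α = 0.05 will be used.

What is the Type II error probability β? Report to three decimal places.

Noncentrality parameter: δ = d·√n = 0.72 × √13 = 2.5960
Critical value for a two-sided test at α = 0.05: z_{α/2} = 1.960.
Power = Φ(δ − 1.960) + Φ(−δ − 1.960) = Φ(0.636) + Φ(-4.556) = 0.7376 + 0.0000 = 0.7376.
Type II error: β = 1 − power = 1 − 0.7376 = 0.2624.

β ≈ 0.262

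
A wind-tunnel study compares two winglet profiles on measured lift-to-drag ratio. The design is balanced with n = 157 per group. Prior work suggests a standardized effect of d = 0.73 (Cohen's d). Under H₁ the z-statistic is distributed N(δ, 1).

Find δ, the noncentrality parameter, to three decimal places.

δ ≈ 6.468

δ = d·√(n/2) = 0.73 × √(157/2) = 6.4678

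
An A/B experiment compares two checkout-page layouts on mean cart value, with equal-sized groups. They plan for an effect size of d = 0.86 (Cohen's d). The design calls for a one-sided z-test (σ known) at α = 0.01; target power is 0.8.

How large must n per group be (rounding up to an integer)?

Set Φ(δ − 2.326) = 0.8; then δ − 2.326 = Φ⁻¹(0.8) = 0.842, giving δ = 3.168.
δ = d·√(n/2) ⇒ n = 2(δ/d)² = 2 × (3.168 / 0.86)² = 27.14.
Round up to the next whole unit.

n = 28 per group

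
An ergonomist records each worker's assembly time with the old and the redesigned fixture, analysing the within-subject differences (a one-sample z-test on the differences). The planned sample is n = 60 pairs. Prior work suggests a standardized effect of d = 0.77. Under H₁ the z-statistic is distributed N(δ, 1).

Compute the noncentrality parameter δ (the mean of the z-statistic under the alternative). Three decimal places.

δ ≈ 5.964

δ = d·√n = 0.77 × √60 = 5.9644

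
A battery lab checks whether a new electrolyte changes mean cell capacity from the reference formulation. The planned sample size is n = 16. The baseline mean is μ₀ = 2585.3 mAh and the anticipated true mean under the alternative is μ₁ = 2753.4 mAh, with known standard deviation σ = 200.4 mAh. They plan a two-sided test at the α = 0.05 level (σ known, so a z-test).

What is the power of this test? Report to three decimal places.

Standardized effect: d = |μ₁ − μ₀| / σ = |2753.4 − 2585.3| / 200.4 = 0.8388
Noncentrality parameter: δ = d·√n = 0.8388 × √16 = 3.3553
Two-sided α = 0.05 → critical value z_{0.025} = 1.960.
Power = Φ(δ − 1.960) + Φ(−δ − 1.960) = Φ(1.395) + Φ(-5.315) = 0.9185 + 0.0000 = 0.9185.

Power ≈ 0.919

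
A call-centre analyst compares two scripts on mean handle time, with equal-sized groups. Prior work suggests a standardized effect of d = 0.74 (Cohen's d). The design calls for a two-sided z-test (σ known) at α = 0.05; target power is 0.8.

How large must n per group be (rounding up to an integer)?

Set Φ(δ − 1.960) = 0.8; then δ − 1.960 = Φ⁻¹(0.8) = 0.842, giving δ = 2.802.
(For δ > 0 the lower-tail rejection region contributes negligibly to power, so the one-term inversion is standard.)
δ = d·√(n/2) ⇒ n = 2(δ/d)² = 2 × (2.802 / 0.74)² = 28.67.
Round up to the next whole unit.

n = 29 per group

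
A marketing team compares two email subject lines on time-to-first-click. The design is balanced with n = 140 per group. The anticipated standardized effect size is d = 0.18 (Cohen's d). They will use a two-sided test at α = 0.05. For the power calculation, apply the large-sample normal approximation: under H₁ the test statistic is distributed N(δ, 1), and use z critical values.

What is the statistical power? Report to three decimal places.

Power ≈ 0.325

Noncentrality parameter: δ = d·√(n/2) = 0.18 × √(140/2) = 1.5060
Two-sided α = 0.05 → critical value z_{0.025} = 1.960.
Power = Φ(δ − 1.960) + Φ(−δ − 1.960) = Φ(-0.454) + Φ(-3.466) = 0.3249 + 0.0003 = 0.3252.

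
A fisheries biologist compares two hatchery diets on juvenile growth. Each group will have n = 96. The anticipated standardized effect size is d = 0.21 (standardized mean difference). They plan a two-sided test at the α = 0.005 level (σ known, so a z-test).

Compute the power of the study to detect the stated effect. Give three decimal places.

Power ≈ 0.088

Noncentrality parameter: δ = d·√(n/2) = 0.21 × √(96/2) = 1.4549
Two-sided α = 0.005 → critical value z_{0.0025} = 2.807.
Power = Φ(δ − 2.807) + Φ(−δ − 2.807) = Φ(-1.352) + Φ(-4.262) = 0.0882 + 0.0000 = 0.0882.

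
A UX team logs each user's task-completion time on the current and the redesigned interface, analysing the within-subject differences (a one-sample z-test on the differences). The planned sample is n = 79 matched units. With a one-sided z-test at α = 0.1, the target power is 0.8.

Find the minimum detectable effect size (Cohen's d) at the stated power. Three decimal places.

Need Φ(δ − 1.282) = 0.8, so δ = 1.282 + 0.842 = 2.123.
δ = d·√n ⇒ d = δ/√n = 2.123/√79 = 0.2389.

d ≈ 0.239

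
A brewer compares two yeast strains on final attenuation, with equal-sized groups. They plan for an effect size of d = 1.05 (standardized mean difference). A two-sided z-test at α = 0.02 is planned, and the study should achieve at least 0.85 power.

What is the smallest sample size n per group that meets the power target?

Set Φ(δ − 2.326) = 0.85; then δ − 2.326 = Φ⁻¹(0.85) = 1.036, giving δ = 3.363.
(Ignoring the negligible lower-tail rejection probability gives the usual closed-form inversion.)
δ = d·√(n/2) ⇒ n = 2(δ/d)² = 2 × (3.363 / 1.05)² = 20.51.
Round up to the next whole unit.

n = 21 per group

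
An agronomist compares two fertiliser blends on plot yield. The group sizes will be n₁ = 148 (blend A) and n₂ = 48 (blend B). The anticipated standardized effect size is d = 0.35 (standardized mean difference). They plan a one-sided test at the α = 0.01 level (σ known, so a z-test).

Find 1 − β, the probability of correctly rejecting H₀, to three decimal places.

Power ≈ 0.413

Noncentrality parameter: λ = d / √(1/n₁ + 1/n₂) = 0.35 / √(1/148 + 1/48) = 2.1071
Critical value for a one-sided test at α = 0.01: z_α = 2.326.
Power = P(Z > 2.326 − λ) = Φ(-0.219) = 0.4132.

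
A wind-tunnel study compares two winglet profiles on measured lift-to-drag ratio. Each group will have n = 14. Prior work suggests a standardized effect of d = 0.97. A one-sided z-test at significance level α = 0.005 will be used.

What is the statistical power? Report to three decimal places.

Noncentrality parameter: δ = d·√(n/2) = 0.97 × √(14/2) = 2.5664
One-sided α = 0.005 → critical value z_{0.005} = 2.576.
Power = Φ(δ − 2.576) = Φ(-0.009) = 0.4962.

Power ≈ 0.496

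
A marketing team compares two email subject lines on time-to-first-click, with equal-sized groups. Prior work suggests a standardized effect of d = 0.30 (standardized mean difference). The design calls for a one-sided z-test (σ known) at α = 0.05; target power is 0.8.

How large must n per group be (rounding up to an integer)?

n = 138 per group

Set Φ(δ − 1.645) = 0.8; then δ − 1.645 = Φ⁻¹(0.8) = 0.842, giving δ = 2.486.
δ = d·√(n/2) ⇒ n = 2(δ/d)² = 2 × (2.486 / 0.30)² = 137.39.
Round up to the next whole unit.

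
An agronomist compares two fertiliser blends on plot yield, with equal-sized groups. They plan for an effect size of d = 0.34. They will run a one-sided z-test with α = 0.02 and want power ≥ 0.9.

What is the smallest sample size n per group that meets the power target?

n = 193 per group

For power 0.9 need Φ(δ − z_{0.02}) = 0.9, so δ = z_{0.02} + z_{0.10} = 2.054 + 1.282 = 3.335.
δ = d·√(n/2) ⇒ n = 2(δ/d)² = 2 × (3.335 / 0.34)² = 192.46.
Rounding up, n = 193 per group.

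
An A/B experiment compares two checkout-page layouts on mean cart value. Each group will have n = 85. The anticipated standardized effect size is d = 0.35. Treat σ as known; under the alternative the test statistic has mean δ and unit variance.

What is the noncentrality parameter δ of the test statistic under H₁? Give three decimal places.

δ ≈ 2.282

δ = d·√(n/2) = 0.35 × √(85/2) = 2.2817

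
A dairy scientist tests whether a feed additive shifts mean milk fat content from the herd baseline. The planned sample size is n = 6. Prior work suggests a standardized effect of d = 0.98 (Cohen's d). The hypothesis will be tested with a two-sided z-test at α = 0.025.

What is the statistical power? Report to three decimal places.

Noncentrality parameter: δ = d·√n = 0.98 × √6 = 2.4005
Critical value for a two-sided test at α = 0.025: z_{α/2} = 2.241.
Power = Φ(δ − 2.241) + Φ(−δ − 2.241) = Φ(0.159) + Φ(-4.642) = 0.5632 + 0.0000 = 0.5632.

Power ≈ 0.563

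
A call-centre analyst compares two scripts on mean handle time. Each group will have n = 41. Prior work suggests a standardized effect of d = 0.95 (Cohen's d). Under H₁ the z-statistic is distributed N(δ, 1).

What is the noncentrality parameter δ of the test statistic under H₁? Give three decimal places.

The noncentrality parameter scales effect size by the design's sample-size factor: δ = d·√(n/2) = 0.95 × √(41/2) = 4.3013

δ ≈ 4.301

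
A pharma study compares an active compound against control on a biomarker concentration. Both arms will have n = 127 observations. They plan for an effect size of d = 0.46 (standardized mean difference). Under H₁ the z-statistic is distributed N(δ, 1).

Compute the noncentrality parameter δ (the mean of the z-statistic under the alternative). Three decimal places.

δ = d·√(n/2) = 0.46 × √(127/2) = 3.6656

δ ≈ 3.666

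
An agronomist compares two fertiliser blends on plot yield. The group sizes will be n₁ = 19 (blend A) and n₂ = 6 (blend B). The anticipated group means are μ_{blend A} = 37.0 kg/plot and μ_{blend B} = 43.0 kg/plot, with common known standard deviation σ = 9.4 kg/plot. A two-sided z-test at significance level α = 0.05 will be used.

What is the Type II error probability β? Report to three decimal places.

β ≈ 0.724

Standardized effect: d = |μ_{blend A} − μ_{blend B}| / σ = |37.0 − 43.0| / 9.4 = 0.6383
Noncentrality parameter: δ = d / √(1/n₁ + 1/n₂) = 0.6383 / √(1/19 + 1/6) = 1.3630
Two-sided α = 0.05 → critical value z_{0.025} = 1.960.
Power = Φ(δ − 1.960) + Φ(−δ − 1.960) = Φ(-0.597) + Φ(-3.323) = 0.2753 + 0.0004 = 0.2757.
Type II error: β = 1 − power = 1 − 0.2757 = 0.7243.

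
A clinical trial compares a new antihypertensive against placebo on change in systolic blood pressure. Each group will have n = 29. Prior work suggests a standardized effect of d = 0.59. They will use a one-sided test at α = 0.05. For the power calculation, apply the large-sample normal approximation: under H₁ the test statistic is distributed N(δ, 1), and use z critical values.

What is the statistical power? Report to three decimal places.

Noncentrality parameter: δ = d·√(n/2) = 0.59 × √(29/2) = 2.2467
Critical value for a one-sided test at α = 0.05: z_α = 1.645.
Power = Φ(δ − 1.645) = Φ(0.602) = 0.7263.

Power ≈ 0.726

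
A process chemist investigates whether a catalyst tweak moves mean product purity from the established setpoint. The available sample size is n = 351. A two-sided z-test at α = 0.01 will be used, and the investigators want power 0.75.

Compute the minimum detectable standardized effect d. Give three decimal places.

Required noncentrality: δ = z_{0.005} + z_{0.25} = 2.576 + 0.674 = 3.250.
(Lower-tail contribution to power is negligible for δ > 0.)
δ = d·√n ⇒ d = δ/√n = 3.250/√351 = 0.1735.

d ≈ 0.173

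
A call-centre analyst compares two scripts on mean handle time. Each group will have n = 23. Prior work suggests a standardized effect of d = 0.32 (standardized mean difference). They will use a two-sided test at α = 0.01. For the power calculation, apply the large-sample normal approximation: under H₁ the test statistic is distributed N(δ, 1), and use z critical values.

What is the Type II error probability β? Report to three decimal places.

Noncentrality parameter: λ = d·√(n/2) = 0.32 × √(23/2) = 1.0852
Critical value for a two-sided test at α = 0.01: z_{α/2} = 2.576.
Power = Φ(λ − 2.576) + Φ(−λ − 2.576) = Φ(-1.491) + Φ(-3.661) = 0.0680 + 0.0001 = 0.0682.
Type II error: β = 1 − power = 1 − 0.0682 = 0.9318.

β ≈ 0.932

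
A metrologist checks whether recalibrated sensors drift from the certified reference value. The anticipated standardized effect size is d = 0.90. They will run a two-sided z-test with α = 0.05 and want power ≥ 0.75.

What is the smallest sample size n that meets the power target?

Set Φ(δ − 1.960) = 0.75; then δ − 1.960 = Φ⁻¹(0.75) = 0.674, giving δ = 2.634.
(Ignoring the negligible lower-tail rejection probability gives the usual closed-form inversion.)
δ = d·√n ⇒ n = (δ/d)² = (2.634 / 0.90)² = 8.57.
Round up to the next whole unit.

n = 9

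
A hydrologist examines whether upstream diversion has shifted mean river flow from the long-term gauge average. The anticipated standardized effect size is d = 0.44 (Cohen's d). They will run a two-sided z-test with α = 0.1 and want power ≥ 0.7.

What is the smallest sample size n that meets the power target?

n = 25

For power 0.7 need Φ(δ − z_{0.05}) = 0.7, so δ = z_{0.05} + z_{0.30} = 1.645 + 0.524 = 2.169.
(For δ > 0 the lower-tail rejection region contributes negligibly to power, so the one-term inversion is standard.)
δ = d·√n ⇒ n = (δ/d)² = (2.169 / 0.44)² = 24.31.
Rounding up, n = 25.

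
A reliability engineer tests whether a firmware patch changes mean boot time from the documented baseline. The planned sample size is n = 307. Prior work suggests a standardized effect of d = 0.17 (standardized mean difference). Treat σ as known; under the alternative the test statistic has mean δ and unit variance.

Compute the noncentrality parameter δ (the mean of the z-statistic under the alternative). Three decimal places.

δ = d·√n = 0.17 × √307 = 2.9786

δ ≈ 2.979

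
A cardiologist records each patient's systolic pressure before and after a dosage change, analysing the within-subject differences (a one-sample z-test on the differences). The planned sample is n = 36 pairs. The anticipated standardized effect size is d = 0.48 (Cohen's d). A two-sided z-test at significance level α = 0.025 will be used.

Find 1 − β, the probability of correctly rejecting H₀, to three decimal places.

Noncentrality parameter: δ = d·√n = 0.48 × √36 = 2.8800
Critical value for a two-sided test at α = 0.025: z_{α/2} = 2.241.
Power = Φ(δ − 2.241) + Φ(−δ − 2.241) = Φ(0.639) + Φ(-5.121) = 0.7385 + 0.0000 = 0.7385.

Power ≈ 0.738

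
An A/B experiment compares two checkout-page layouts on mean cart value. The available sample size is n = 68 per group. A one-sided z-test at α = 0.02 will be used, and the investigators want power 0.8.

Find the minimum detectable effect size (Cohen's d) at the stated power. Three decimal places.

Required noncentrality: δ = z_{0.02} + z_{0.20} = 2.054 + 0.842 = 2.895.
δ = d·√(n/2) ⇒ d = δ/√(n/2) = 2.895/√(68/2) = 0.4966.

d ≈ 0.497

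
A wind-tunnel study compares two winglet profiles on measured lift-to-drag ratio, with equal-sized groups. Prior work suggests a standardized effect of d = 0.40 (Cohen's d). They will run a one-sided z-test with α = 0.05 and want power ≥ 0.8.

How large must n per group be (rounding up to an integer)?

n = 78 per group

For power 0.8 need Φ(δ − z_{0.05}) = 0.8, so δ = z_{0.05} + z_{0.20} = 1.645 + 0.842 = 2.486.
δ = d·√(n/2) ⇒ n = 2(δ/d)² = 2 × (2.486 / 0.40)² = 77.28.
Round up to the next whole unit.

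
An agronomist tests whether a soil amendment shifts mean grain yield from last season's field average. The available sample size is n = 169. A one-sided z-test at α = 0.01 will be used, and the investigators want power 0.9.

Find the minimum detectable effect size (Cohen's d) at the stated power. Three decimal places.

Need Φ(δ − 2.326) = 0.9, so δ = 2.326 + 1.282 = 3.608.
δ = d·√n ⇒ d = δ/√n = 3.608/√169 = 0.2775.

d ≈ 0.278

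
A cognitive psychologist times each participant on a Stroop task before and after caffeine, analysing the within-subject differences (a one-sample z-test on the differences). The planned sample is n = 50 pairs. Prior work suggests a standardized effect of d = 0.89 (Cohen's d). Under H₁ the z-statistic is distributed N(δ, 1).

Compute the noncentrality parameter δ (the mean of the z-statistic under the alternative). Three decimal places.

The noncentrality parameter scales effect size by the design's sample-size factor: δ = d·√n = 0.89 × √50 = 6.2933

δ ≈ 6.293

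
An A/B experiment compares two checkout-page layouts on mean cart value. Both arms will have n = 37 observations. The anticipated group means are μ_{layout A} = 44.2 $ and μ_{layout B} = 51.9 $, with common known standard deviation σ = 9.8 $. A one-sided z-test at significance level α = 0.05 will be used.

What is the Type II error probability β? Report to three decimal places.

β ≈ 0.041

Standardized effect: d = |μ_{layout A} − μ_{layout B}| / σ = |44.2 − 51.9| / 9.8 = 0.7857
Noncentrality parameter: δ = d·√(n/2) = 0.7857 × √(37/2) = 3.3795
Critical value for a one-sided test at α = 0.05: z_α = 1.645.
Power = P(Z > 1.645 − δ) = Φ(1.735) = 0.9586.
Type II error: β = 1 − power = 1 − 0.9586 = 0.0414.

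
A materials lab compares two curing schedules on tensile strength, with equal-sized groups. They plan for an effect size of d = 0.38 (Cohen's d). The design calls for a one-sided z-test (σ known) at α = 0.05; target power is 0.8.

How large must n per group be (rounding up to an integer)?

Set Φ(δ − 1.645) = 0.8; then δ − 1.645 = Φ⁻¹(0.8) = 0.842, giving δ = 2.486.
δ = d·√(n/2) ⇒ n = 2(δ/d)² = 2 × (2.486 / 0.38)² = 85.63.
Round up to the next whole unit.

n = 86 per group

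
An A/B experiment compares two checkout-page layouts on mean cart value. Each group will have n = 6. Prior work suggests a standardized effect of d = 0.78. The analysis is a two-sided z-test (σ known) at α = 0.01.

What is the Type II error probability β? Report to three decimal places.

Noncentrality parameter: δ = d·√(n/2) = 0.78 × √(6/2) = 1.3510
Critical value for a two-sided test at α = 0.01: z_{α/2} = 2.576.
Power = Φ(δ − 2.576) + Φ(−δ − 2.576) = Φ(-1.225) + Φ(-3.927) = 0.1103 + 0.0000 = 0.1104.
Type II error: β = 1 − power = 1 − 0.1104 = 0.8896.

β ≈ 0.890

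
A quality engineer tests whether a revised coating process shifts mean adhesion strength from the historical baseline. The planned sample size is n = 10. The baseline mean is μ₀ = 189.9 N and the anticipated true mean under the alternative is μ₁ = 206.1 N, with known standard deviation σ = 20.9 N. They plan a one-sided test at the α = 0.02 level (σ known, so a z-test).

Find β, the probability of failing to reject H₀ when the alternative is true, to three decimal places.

β ≈ 0.346

Standardized effect: d = |μ₁ − μ₀| / σ = |206.1 − 189.9| / 20.9 = 0.7751
Noncentrality parameter: δ = d·√n = 0.7751 × √10 = 2.4511
One-sided α = 0.02 → critical value z_{0.02} = 2.054.
Power = Φ(δ − 2.054) = Φ(0.397) = 0.6545.
Type II error: β = 1 − power = 1 − 0.6545 = 0.3455.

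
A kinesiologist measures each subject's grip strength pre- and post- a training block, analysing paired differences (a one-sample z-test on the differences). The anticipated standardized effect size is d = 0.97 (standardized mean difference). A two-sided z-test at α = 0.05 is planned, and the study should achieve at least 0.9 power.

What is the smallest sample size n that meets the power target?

For power 0.9 need Φ(δ − z_{0.025}) = 0.9, so δ = z_{0.025} + z_{0.10} = 1.960 + 1.282 = 3.242.
(For δ > 0 the lower-tail rejection region contributes negligibly to power, so the one-term inversion is standard.)
δ = d·√n ⇒ n = (δ/d)² = (3.242 / 0.97)² = 11.17.
Rounding up, n = 12.

n = 12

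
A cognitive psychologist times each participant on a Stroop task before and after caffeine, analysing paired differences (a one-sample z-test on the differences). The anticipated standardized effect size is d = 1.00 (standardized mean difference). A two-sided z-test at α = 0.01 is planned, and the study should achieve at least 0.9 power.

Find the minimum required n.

For power 0.9 need Φ(δ − z_{0.005}) = 0.9, so δ = z_{0.005} + z_{0.10} = 2.576 + 1.282 = 3.857.
(For δ > 0 the lower-tail rejection region contributes negligibly to power, so the one-term inversion is standard.)
δ = d·√n ⇒ n = (δ/d)² = (3.857 / 1.00)² = 14.88.
Round up to the next whole unit.

n = 15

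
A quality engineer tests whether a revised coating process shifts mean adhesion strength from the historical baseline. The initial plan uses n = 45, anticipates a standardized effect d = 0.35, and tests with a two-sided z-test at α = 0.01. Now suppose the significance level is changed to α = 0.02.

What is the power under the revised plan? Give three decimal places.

Power ≈ 0.509

δ = d·√n = 0.35 × √45 = 2.3479 (unchanged). New critical value: z_{0.01} = 2.326.
Revised power = Φ(δ − 2.326) + Φ(−δ − 2.326) = Φ(0.022) + Φ(-4.674) = 0.5086 + 0.0000 = 0.5086.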